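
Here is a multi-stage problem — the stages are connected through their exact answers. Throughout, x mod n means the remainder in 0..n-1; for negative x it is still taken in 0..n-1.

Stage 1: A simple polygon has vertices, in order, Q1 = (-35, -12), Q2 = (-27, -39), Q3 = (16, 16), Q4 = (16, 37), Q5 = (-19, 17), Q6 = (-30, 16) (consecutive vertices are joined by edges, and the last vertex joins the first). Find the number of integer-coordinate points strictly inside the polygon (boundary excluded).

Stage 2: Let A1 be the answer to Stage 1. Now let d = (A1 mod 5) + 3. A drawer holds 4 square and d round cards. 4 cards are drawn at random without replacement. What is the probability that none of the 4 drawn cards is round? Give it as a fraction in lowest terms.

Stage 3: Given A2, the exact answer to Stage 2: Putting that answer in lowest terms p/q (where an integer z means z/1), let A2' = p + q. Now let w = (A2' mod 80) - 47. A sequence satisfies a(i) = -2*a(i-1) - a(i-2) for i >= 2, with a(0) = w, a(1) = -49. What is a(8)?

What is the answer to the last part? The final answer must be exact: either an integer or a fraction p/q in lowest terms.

Stage 1: cross terms: (-35*-39 - -27*-12)=1041, (-27*16 - 16*-39)=192, (16*37 - 16*16)=336, (16*17 - -19*37)=975, (-19*16 - -30*17)=206, (-30*-12 - -35*16)=920; twice the area = |3670| = 3670; area = 1835; boundary points = 1 + 1 + 21 + 5 + 1 + 1 = 30; strictly interior points = area - boundary/2 + 1 = 1821; answer 1821
Stage 2: A1 = 1821; d = 4; total draws C(8,4) = 70; favorable C(4,4) = 1; P = 1/70; answer 1/70
Stage 3: A2 = 1/70; threaded value p + q = 71; w = 24; a(2) = -2*(-49) - 1*(24) = 74; iterating: a(2)=74, a(3)=-99, a(4)=124, a(5)=-149, a(6)=174, a(7)=-199, a(8)=224; answer 224

224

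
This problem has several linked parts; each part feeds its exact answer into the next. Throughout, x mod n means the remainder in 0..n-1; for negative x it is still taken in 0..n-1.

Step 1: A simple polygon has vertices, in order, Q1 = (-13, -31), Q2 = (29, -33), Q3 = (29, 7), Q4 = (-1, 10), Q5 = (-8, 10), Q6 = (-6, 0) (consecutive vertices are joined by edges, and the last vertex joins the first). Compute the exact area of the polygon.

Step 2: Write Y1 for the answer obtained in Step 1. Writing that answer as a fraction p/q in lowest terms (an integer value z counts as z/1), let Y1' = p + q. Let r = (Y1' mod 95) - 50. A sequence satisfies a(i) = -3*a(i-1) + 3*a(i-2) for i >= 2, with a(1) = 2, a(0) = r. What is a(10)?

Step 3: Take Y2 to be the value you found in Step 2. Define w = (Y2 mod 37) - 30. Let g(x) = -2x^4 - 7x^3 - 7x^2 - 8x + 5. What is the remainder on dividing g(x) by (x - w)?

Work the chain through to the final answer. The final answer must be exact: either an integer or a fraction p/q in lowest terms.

-20719

Step 1: cross terms: (-13*-33 - 29*-31)=1328, (29*7 - 29*-33)=1160, (29*10 - -1*7)=297, (-1*10 - -8*10)=70, (-8*0 - -6*10)=60, (-6*-31 - -13*0)=186; twice the area = |3101| = 3101; area = 3101/2; answer 3101/2
Step 2: Y1 = 3101/2; threaded value p + q = 3103; r = 13; a(2) = -3*(2) + 3*(13) = 33; iterating: a(2)=33, a(3)=-93, a(4)=378, a(5)=-1413, a(6)=5373, a(7)=-20358, a(8)=77193, a(9)=-292653, a(10)=1109538; answer 1109538
Step 3: Y2 = 1109538; w = -11; remainder = value at the root: -2*(-11)^4 - 7*(-11)^3 - 7*(-11)^2 - 8*(-11)^1 + 5 = (-29282) + (9317) + (-847) + (88) + (5) = -20719; answer -20719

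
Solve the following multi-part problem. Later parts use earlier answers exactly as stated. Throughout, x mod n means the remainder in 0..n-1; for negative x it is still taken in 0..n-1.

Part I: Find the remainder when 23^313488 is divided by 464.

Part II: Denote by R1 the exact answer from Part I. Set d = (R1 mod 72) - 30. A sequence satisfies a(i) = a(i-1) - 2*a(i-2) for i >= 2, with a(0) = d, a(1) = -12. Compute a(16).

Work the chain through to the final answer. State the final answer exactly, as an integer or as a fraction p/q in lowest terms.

-6278

Part I: squarings mod 464: 23^1=23, 23^2=65, 23^4=49, 23^8=81, 23^16=65, 23^32=49, 23^64=81, 23^128=65, 23^256=49, 23^512=81, 23^1024=65, 23^2048=49, 23^4096=81, 23^8192=65, 23^16384=49, 23^32768=81, 23^65536=65, 23^131072=49, 23^262144=81; 23^313488 = 23^16 * 23^128 * 23^2048 * 23^16384 * 23^32768 * 23^262144 = 1 (mod 464); answer 1
Part II: R1 = 1; d = -29; a(2) = 1*(-12) - 2*(-29) = 46; iterating: a(2)=46, a(3)=70, a(4)=-22, a(5)=-162, a(6)=-118, a(7)=206, a(8)=442, a(9)=30, a(10)=-854, a(11)=-914, a(12)=794, a(13)=2622, a(14)=1034, a(15)=-4210, a(16)=-6278; answer -6278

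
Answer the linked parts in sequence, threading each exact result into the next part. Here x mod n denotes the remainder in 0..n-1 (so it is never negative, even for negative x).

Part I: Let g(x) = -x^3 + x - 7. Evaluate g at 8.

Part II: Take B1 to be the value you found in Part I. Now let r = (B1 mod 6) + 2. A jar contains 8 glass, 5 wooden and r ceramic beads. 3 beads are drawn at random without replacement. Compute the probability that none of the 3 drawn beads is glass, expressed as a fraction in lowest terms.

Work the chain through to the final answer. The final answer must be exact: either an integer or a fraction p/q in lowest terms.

11/57

Part I: -1*(8)^3 + 1*(8)^1 - 7 = (-512) + (8) + (-7) = -511; answer -511
Part II: B1 = -511; r = 7; total draws C(20,3) = 1140; favorable C(12,3) = 220; P = 11/57; answer 11/57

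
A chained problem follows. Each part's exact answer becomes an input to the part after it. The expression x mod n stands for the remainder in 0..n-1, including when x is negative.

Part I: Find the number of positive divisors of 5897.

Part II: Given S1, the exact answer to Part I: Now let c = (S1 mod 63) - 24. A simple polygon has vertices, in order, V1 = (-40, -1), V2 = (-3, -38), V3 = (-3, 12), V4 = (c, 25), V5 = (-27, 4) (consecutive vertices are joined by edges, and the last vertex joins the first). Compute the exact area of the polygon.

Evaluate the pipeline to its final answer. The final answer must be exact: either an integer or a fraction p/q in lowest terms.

1165

Part I: 5897 is prime, so its only divisors are 1 and 5897; count = 2; answer 2
Part II: S1 = 2; c = -22; cross terms: (-40*-38 - -3*-1)=1517, (-3*12 - -3*-38)=-150, (-3*25 - -22*12)=189, (-22*4 - -27*25)=587, (-27*-1 - -40*4)=187; twice the area = |2330| = 2330; area = 1165; answer 1165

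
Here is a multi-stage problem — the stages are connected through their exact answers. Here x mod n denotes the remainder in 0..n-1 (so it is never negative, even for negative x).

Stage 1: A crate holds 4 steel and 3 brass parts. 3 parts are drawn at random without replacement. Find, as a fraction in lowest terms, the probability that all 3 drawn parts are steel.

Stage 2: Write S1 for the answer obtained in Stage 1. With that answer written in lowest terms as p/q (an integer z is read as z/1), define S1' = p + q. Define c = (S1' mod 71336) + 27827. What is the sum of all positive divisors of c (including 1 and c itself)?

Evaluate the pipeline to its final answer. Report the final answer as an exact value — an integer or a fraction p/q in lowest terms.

41802

Stage 1: total draws C(7,3) = 35; favorable C(4,3) = 4; P = 4/35; answer 4/35
Stage 2: S1 = 4/35; threaded value p + q = 39; c = 27866; 27866 = 2 * 13933; sigma = (1 + 2) * (1 + 13933) = 3 * 13934 = 41802; answer 41802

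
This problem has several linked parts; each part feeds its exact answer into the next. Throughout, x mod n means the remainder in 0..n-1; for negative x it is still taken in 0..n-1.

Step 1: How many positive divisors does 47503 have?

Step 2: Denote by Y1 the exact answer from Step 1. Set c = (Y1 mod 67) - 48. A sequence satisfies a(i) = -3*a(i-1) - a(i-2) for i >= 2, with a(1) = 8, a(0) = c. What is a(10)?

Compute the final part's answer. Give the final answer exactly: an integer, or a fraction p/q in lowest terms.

Step 1: 47503 = 67 * 709; number of divisors = (1+1) * (1+1) = 4; answer 4
Step 2: Y1 = 4; c = -44; a(2) = -3*(8) - 1*(-44) = 20; iterating: a(2)=20, a(3)=-68, a(4)=184, a(5)=-484, a(6)=1268, a(7)=-3320, a(8)=8692, a(9)=-22756, a(10)=59576; answer 59576

59576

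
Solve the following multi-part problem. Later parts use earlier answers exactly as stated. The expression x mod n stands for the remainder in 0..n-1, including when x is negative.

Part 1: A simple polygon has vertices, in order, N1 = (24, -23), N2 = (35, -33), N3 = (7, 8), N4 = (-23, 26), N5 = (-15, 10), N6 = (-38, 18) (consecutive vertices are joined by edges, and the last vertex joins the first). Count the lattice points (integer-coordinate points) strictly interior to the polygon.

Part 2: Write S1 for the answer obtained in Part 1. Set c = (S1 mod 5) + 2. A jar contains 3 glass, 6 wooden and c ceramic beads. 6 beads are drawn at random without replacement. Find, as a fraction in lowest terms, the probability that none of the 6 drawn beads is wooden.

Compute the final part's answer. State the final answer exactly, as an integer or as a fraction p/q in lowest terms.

Part 1: cross terms: (24*-33 - 35*-23)=13, (35*8 - 7*-33)=511, (7*26 - -23*8)=366, (-23*10 - -15*26)=160, (-15*18 - -38*10)=110, (-38*-23 - 24*18)=442; twice the area = |1602| = 1602; area = 801; boundary points = 1 + 1 + 6 + 8 + 1 + 1 = 18; strictly interior points = area - boundary/2 + 1 = 793; answer 793
Part 2: S1 = 793; c = 5; total draws C(14,6) = 3003; favorable C(8,6) = 28; P = 4/429; answer 4/429

4/429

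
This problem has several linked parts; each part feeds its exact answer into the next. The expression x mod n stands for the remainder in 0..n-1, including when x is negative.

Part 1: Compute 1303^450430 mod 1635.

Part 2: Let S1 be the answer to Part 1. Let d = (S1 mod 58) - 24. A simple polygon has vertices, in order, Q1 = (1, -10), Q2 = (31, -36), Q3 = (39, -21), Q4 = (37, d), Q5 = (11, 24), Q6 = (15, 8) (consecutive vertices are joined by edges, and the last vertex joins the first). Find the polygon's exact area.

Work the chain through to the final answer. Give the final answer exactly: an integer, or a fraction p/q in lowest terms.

Part 1: squarings mod 1635: 1303^1=1303, 1303^2=679, 1303^4=1606, 1303^8=841, 1303^16=961, 1303^32=1381, 1303^64=751, 1303^128=1561, 1303^256=571, 1303^512=676, 1303^1024=811, 1303^2048=451, 1303^4096=661, 1303^8192=376, 1303^16384=766, 1303^32768=1426, 1303^65536=1171, 1303^131072=1111, 1303^262144=1531; 1303^450430 = 1303^2 * 1303^4 * 1303^8 * 1303^16 * 1303^32 * 1303^64 * 1303^256 * 1303^512 * 1303^1024 * 1303^2048 * 1303^4096 * 1303^16384 * 1303^32768 * 1303^131072 * 1303^262144 = 634 (mod 1635); answer 634
Part 2: S1 = 634; d = 30; cross terms: (1*-36 - 31*-10)=274, (31*-21 - 39*-36)=753, (39*30 - 37*-21)=1947, (37*24 - 11*30)=558, (11*8 - 15*24)=-272, (15*-10 - 1*8)=-158; twice the area = |3102| = 3102; area = 1551; answer 1551

1551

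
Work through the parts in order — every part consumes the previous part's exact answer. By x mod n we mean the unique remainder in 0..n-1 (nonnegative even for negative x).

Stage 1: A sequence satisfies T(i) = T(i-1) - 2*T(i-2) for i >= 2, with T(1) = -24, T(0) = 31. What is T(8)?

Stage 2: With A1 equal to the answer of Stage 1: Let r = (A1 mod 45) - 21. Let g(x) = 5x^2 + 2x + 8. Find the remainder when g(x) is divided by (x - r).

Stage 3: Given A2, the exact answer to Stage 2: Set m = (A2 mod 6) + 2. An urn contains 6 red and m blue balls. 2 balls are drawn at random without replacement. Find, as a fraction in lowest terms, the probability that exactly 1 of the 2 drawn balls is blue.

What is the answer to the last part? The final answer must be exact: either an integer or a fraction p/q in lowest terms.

3/7

Stage 1: T(2) = 1*(-24) - 2*(31) = -86; iterating: T(2)=-86, T(3)=-38, T(4)=134, T(5)=210, T(6)=-58, T(7)=-478, T(8)=-362; answer -362
Stage 2: A1 = -362; r = 22; remainder = value at the root: 5*(22)^2 + 2*(22)^1 + 8 = (2420) + (44) + (8) = 2472; answer 2472
Stage 3: A2 = 2472; m = 2; total draws C(8,2) = 28; favorable C(2,1)*C(6,1) = 12; P = 3/7; answer 3/7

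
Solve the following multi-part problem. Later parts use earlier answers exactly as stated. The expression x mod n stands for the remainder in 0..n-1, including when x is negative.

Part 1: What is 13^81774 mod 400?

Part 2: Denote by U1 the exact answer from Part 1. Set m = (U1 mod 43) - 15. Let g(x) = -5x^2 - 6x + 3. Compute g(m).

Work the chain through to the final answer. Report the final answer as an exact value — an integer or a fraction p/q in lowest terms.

-645

Part 1: squarings mod 400: 13^1=13, 13^2=169, 13^4=161, 13^8=321, 13^16=241, 13^32=81, 13^64=161, 13^128=321, 13^256=241, 13^512=81, 13^1024=161, 13^2048=321, 13^4096=241, 13^8192=81, 13^16384=161, 13^32768=321, 13^65536=241; 13^81774 = 13^2 * 13^4 * 13^8 * 13^32 * 13^64 * 13^256 * 13^512 * 13^1024 * 13^2048 * 13^4096 * 13^8192 * 13^65536 = 89 (mod 400); answer 89
Part 2: U1 = 89; m = -12; -5*(-12)^2 - 6*(-12)^1 + 3 = (-720) + (72) + (3) = -645; answer -645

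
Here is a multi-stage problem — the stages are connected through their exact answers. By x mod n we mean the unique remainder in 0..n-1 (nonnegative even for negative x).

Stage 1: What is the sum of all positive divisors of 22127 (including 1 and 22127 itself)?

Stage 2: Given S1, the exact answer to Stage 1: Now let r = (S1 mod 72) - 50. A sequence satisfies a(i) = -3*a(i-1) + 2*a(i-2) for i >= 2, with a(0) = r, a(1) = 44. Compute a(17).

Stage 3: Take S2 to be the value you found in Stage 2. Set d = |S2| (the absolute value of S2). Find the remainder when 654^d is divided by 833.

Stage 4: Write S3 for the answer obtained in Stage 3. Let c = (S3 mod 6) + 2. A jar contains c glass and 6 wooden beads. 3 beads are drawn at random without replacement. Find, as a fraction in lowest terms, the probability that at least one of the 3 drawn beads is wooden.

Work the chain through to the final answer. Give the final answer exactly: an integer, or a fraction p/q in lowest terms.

Stage 1: 22127 = 7 * 29 * 109; sigma = (1 + 7) * (1 + 29) * (1 + 109) = 8 * 30 * 110 = 26400; answer 26400
Stage 2: S1 = 26400; r = -2; a(2) = -3*(44) + 2*(-2) = -136; iterating: a(2)=-136, a(3)=496, a(4)=-1760, a(5)=6272, a(6)=-22336, a(7)=79552, a(8)=-283328, a(9)=1009088, a(10)=-3593920, a(11)=12799936, a(12)=-45587648, a(13)=162362816, a(14)=-578263744, a(15)=2059516864, a(16)=-7335078080, a(17)=26124267968; answer 26124267968
Stage 3: S2 = 26124267968; d = 26124267968; squarings mod 833: 654^1=654, 654^2=387, 654^4=662, 654^8=86, 654^16=732, 654^32=205, 654^64=375, 654^128=681, 654^256=613, 654^512=86, 654^1024=732, 654^2048=205, 654^4096=375, 654^8192=681, 654^16384=613, 654^32768=86, 654^65536=732, 654^131072=205, 654^262144=375, 654^524288=681, 654^1048576=613, 654^2097152=86, 654^4194304=732, 654^8388608=205, 654^16777216=375, 654^33554432=681, 654^67108864=613, 654^134217728=86, 654^268435456=732, 654^536870912=205, 654^1073741824=375, 654^2147483648=681, 654^4294967296=613, 654^8589934592=86, 654^17179869184=732; 654^26124267968 = 654^64 * 654^128 * 654^256 * 654^4096 * 654^8192 * 654^32768 * 654^2097152 * 654^16777216 * 654^67108864 * 654^268435456 * 654^8589934592 * 654^17179869184 = 86 (mod 833); answer 86
Stage 4: S3 = 86; c = 4; total draws C(10,3) = 120; complement C(4,3) = 4; favorable 120 - 4 = 116; P = 29/30; answer 29/30

29/30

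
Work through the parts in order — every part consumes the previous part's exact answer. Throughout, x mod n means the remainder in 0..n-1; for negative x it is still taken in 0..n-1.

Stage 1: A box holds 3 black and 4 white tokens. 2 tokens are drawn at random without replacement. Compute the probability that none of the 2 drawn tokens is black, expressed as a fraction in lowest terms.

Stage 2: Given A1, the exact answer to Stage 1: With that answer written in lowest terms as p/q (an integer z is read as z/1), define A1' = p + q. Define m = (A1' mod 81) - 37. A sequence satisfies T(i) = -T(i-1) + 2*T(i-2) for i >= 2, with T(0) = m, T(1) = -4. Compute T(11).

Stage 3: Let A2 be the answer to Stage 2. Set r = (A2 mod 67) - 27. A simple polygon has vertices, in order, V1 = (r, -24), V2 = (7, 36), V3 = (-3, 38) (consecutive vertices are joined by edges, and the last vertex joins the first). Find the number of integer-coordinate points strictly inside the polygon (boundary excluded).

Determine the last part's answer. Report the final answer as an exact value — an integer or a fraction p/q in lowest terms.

314

Stage 1: total draws C(7,2) = 21; favorable C(4,2) = 6; P = 2/7; answer 2/7
Stage 2: A1 = 2/7; threaded value p + q = 9; m = -28; T(2) = -1*(-4) + 2*(-28) = -52; iterating: T(2)=-52, T(3)=44, T(4)=-148, T(5)=236, T(6)=-532, T(7)=1004, T(8)=-2068, T(9)=4076, T(10)=-8212, T(11)=16364; answer 16364
Stage 3: A2 = 16364; r = -11; cross terms: (-11*36 - 7*-24)=-228, (7*38 - -3*36)=374, (-3*-24 - -11*38)=490; twice the area = |636| = 636; area = 318; boundary points = 6 + 2 + 2 = 10; strictly interior points = area - boundary/2 + 1 = 314; answer 314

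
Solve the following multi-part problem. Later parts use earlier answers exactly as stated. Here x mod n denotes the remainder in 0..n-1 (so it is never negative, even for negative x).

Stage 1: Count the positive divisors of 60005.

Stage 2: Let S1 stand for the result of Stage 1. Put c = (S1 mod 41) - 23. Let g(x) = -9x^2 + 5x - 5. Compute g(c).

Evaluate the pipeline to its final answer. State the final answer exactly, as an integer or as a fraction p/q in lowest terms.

-2105

Stage 1: 60005 = 5 * 11 * 1091; number of divisors = (1+1) * (1+1) * (1+1) = 8; answer 8
Stage 2: S1 = 8; c = -15; -9*(-15)^2 + 5*(-15)^1 - 5 = (-2025) + (-75) + (-5) = -2105; answer -2105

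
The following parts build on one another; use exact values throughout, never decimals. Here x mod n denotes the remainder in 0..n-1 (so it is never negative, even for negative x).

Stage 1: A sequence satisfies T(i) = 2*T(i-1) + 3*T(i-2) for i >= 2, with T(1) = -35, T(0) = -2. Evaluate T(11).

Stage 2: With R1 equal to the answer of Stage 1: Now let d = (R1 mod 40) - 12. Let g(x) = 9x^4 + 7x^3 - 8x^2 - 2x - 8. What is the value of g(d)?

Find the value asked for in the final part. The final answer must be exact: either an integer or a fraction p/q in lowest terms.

140088

Stage 1: T(2) = 2*(-35) + 3*(-2) = -76; iterating: T(2)=-76, T(3)=-257, T(4)=-742, T(5)=-2255, T(6)=-6736, T(7)=-20237, T(8)=-60682, T(9)=-182075, T(10)=-546196, T(11)=-1638617; answer -1638617
Stage 2: R1 = -1638617; d = 11; 9*(11)^4 + 7*(11)^3 - 8*(11)^2 - 2*(11)^1 - 8 = (131769) + (9317) + (-968) + (-22) + (-8) = 140088; answer 140088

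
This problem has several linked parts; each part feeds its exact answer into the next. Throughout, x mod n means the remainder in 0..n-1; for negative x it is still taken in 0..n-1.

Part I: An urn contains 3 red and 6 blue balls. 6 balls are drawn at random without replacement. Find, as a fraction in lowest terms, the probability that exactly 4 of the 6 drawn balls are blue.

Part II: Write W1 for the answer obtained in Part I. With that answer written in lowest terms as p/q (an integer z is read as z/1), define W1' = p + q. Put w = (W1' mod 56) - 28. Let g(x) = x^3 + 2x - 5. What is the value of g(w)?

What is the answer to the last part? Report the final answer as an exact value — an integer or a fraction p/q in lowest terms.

Part I: total draws C(9,6) = 84; favorable C(6,4)*C(3,2) = 45; P = 15/28; answer 15/28
Part II: W1 = 15/28; threaded value p + q = 43; w = 15; 1*(15)^3 + 2*(15)^1 - 5 = (3375) + (30) + (-5) = 3400; answer 3400

3400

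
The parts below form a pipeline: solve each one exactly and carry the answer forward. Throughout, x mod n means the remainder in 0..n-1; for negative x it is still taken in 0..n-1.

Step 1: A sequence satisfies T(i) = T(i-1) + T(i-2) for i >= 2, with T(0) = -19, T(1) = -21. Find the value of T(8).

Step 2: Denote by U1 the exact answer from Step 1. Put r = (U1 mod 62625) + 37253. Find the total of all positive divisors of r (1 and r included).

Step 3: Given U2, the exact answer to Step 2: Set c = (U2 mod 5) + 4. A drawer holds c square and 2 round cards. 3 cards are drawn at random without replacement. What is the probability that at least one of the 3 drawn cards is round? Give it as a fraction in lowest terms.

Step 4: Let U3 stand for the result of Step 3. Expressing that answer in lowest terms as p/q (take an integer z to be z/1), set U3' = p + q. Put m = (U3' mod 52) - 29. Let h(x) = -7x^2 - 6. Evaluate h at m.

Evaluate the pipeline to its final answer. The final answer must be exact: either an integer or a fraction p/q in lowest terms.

Step 1: T(2) = 1*(-21) + 1*(-19) = -40; iterating: T(2)=-40, T(3)=-61, T(4)=-101, T(5)=-162, T(6)=-263, T(7)=-425, T(8)=-688; answer -688
Step 2: U1 = -688; r = 99190; 99190 = 2 * 5 * 7 * 13 * 109; sigma = (1 + 2) * (1 + 5) * (1 + 7) * (1 + 13) * (1 + 109) = 3 * 6 * 8 * 14 * 110 = 221760; answer 221760
Step 3: U2 = 221760; c = 4; total draws C(6,3) = 20; complement C(4,3) = 4; favorable 20 - 4 = 16; P = 4/5; answer 4/5
Step 4: U3 = 4/5; threaded value p + q = 9; m = -20; -7*(-20)^2 - 6 = (-2800) + (-6) = -2806; answer -2806

-2806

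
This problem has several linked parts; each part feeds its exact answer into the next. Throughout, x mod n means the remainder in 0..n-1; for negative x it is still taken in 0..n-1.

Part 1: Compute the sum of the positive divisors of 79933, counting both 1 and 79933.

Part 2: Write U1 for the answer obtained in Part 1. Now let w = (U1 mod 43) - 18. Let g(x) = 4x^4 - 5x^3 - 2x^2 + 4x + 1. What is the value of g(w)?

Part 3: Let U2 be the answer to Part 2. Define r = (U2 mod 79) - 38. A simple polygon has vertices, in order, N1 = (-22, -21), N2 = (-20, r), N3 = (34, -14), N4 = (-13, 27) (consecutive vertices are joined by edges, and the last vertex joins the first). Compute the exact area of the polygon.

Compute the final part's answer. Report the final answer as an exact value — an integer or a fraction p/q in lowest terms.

Part 1: 79933 = 7 * 19 * 601; sigma = (1 + 7) * (1 + 19) * (1 + 601) = 8 * 20 * 602 = 96320; answer 96320
Part 2: U1 = 96320; w = -18; 4*(-18)^4 - 5*(-18)^3 - 2*(-18)^2 + 4*(-18)^1 + 1 = (419904) + (29160) + (-648) + (-72) + (1) = 448345; answer 448345
Part 3: U2 = 448345; r = -18; cross terms: (-22*-18 - -20*-21)=-24, (-20*-14 - 34*-18)=892, (34*27 - -13*-14)=736, (-13*-21 - -22*27)=867; twice the area = |2471| = 2471; area = 2471/2; answer 2471/2

2471/2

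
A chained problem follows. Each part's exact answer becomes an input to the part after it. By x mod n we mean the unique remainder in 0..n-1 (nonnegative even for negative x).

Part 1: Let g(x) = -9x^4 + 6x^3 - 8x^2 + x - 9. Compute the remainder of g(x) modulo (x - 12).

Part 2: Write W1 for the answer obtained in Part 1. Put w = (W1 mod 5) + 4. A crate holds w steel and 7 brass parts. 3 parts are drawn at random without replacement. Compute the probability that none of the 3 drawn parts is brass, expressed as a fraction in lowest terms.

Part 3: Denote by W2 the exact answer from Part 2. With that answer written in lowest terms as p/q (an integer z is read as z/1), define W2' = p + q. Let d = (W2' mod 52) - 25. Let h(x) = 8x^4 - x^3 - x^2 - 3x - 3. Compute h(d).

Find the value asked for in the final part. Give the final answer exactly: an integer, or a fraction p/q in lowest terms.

167505

Part 1: remainder = value at the root: -9*(12)^4 + 6*(12)^3 - 8*(12)^2 + 1*(12)^1 - 9 = (-186624) + (10368) + (-1152) + (12) + (-9) = -177405; answer -177405
Part 2: W1 = -177405; w = 4; total draws C(11,3) = 165; favorable C(4,3) = 4; P = 4/165; answer 4/165
Part 3: W2 = 4/165; threaded value p + q = 169; d = -12; 8*(-12)^4 - 1*(-12)^3 - 1*(-12)^2 - 3*(-12)^1 - 3 = (165888) + (1728) + (-144) + (36) + (-3) = 167505; answer 167505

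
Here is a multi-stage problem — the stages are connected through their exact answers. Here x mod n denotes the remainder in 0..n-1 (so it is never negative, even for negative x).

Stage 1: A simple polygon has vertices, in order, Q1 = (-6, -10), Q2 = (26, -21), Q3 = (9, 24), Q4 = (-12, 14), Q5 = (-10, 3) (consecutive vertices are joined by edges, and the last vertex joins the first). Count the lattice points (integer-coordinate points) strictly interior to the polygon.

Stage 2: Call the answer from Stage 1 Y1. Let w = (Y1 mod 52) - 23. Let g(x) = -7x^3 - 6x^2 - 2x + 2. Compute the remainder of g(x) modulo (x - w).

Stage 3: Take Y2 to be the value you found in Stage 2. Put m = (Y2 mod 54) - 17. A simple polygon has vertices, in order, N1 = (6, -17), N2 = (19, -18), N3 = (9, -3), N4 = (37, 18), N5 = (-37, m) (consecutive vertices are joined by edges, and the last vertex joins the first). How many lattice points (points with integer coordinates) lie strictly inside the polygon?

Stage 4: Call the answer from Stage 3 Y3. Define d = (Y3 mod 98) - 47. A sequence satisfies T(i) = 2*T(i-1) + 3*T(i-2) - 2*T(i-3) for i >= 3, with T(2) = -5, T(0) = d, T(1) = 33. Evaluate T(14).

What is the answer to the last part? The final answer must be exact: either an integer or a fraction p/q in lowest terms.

Stage 1: cross terms: (-6*-21 - 26*-10)=386, (26*24 - 9*-21)=813, (9*14 - -12*24)=414, (-12*3 - -10*14)=104, (-10*-10 - -6*3)=118; twice the area = |1835| = 1835; area = 1835/2; boundary points = 1 + 1 + 1 + 1 + 1 = 5; strictly interior points = area - boundary/2 + 1 = 916; answer 916
Stage 2: Y1 = 916; w = 9; remainder = value at the root: -7*(9)^3 - 6*(9)^2 - 2*(9)^1 + 2 = (-5103) + (-486) + (-18) + (2) = -5605; answer -5605
Stage 3: Y2 = -5605; m = -6; cross terms: (6*-18 - 19*-17)=215, (19*-3 - 9*-18)=105, (9*18 - 37*-3)=273, (37*-6 - -37*18)=444, (-37*-17 - 6*-6)=665; twice the area = |1702| = 1702; area = 851; boundary points = 1 + 5 + 7 + 2 + 1 = 16; strictly interior points = area - boundary/2 + 1 = 844; answer 844
Stage 4: Y3 = 844; d = 13; T(3) = 2*(-5) + 3*(33) - 2*(13) = 63; iterating: T(3)=63, T(4)=45, T(5)=289, T(6)=587, T(7)=1951, T(8)=5085, T(9)=14849, T(10)=41051, T(11)=116479, T(12)=326413, T(13)=920161, T(14)=2586603; answer 2586603

2586603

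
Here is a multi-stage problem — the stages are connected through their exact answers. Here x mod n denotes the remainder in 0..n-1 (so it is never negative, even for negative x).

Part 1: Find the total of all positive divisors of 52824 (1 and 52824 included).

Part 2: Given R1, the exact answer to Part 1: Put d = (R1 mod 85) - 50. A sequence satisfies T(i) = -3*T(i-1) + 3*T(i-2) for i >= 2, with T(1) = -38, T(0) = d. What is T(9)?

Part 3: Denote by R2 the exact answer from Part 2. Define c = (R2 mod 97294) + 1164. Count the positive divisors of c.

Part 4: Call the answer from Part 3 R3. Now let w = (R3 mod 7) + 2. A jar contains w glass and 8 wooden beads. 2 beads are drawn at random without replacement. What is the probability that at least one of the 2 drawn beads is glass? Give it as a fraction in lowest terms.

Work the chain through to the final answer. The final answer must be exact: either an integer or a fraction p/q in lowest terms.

Part 1: 52824 = 2^3 * 3 * 31 * 71; sigma = (1 + 2 + 4 + 8) * (1 + 3) * (1 + 31) * (1 + 71) = 15 * 4 * 32 * 72 = 138240; answer 138240
Part 2: R1 = 138240; d = -20; T(2) = -3*(-38) + 3*(-20) = 54; iterating: T(2)=54, T(3)=-276, T(4)=990, T(5)=-3798, T(6)=14364, T(7)=-54486, T(8)=206550, T(9)=-783108; answer -783108
Part 3: R2 = -783108; c = 93702; 93702 = 2 * 3 * 7 * 23 * 97; number of divisors = (1+1) * (1+1) * (1+1) * (1+1) * (1+1) = 32; answer 32
Part 4: R3 = 32; w = 6; total draws C(14,2) = 91; complement C(8,2) = 28; favorable 91 - 28 = 63; P = 9/13; answer 9/13

9/13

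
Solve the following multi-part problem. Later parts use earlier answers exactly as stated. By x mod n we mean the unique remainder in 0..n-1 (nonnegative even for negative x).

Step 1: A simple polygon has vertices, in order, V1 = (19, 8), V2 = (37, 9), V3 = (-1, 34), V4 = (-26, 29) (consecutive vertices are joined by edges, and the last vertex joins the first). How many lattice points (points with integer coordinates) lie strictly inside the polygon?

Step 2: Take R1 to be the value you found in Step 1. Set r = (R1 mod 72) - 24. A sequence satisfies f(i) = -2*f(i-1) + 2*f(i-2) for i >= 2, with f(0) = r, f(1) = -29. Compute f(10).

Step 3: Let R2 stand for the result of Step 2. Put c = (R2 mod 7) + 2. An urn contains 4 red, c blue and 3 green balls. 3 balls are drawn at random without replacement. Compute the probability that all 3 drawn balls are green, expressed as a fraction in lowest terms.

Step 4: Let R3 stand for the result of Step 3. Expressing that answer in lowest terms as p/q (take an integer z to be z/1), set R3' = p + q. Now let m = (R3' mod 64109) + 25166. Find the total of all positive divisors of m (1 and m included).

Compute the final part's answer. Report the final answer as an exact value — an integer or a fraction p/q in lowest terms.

40176

Step 1: cross terms: (19*9 - 37*8)=-125, (37*34 - -1*9)=1267, (-1*29 - -26*34)=855, (-26*8 - 19*29)=-759; twice the area = |1238| = 1238; area = 619; boundary points = 1 + 1 + 5 + 3 = 10; strictly interior points = area - boundary/2 + 1 = 615; answer 615
Step 2: R1 = 615; r = 15; f(2) = -2*(-29) + 2*(15) = 88; iterating: f(2)=88, f(3)=-234, f(4)=644, f(5)=-1756, f(6)=4800, f(7)=-13112, f(8)=35824, f(9)=-97872, f(10)=267392; answer 267392
Step 3: R2 = 267392; c = 8; total draws C(15,3) = 455; favorable C(3,3) = 1; P = 1/455; answer 1/455
Step 4: R3 = 1/455; threaded value p + q = 456; m = 25622; 25622 = 2 * 23 * 557; sigma = (1 + 2) * (1 + 23) * (1 + 557) = 3 * 24 * 558 = 40176; answer 40176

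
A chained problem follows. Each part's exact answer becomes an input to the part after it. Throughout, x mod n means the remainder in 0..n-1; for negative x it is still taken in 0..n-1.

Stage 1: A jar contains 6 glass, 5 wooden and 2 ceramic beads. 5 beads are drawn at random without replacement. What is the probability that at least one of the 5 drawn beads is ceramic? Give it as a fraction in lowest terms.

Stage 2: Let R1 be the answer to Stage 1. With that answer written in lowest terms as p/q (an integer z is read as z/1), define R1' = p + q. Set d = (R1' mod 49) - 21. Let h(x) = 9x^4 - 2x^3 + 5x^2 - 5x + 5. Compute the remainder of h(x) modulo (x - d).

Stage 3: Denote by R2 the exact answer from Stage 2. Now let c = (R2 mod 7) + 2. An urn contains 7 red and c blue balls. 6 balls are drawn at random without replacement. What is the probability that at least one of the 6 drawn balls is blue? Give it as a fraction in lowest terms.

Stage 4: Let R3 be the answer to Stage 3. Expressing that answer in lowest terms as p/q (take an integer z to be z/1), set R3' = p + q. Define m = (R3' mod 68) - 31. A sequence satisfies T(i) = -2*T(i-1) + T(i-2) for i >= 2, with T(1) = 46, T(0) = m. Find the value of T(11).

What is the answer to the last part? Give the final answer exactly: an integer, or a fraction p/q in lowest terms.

Stage 1: total draws C(13,5) = 1287; complement C(11,5) = 462; favorable 1287 - 462 = 825; P = 25/39; answer 25/39
Stage 2: R1 = 25/39; threaded value p + q = 64; d = -6; remainder = value at the root: 9*(-6)^4 - 2*(-6)^3 + 5*(-6)^2 - 5*(-6)^1 + 5 = (11664) + (432) + (180) + (30) + (5) = 12311; answer 12311
Stage 3: R2 = 12311; c = 7; total draws C(14,6) = 3003; complement C(7,6) = 7; favorable 3003 - 7 = 2996; P = 428/429; answer 428/429
Stage 4: R3 = 428/429; threaded value p + q = 857; m = 10; T(2) = -2*(46) + 1*(10) = -82; iterating: T(2)=-82, T(3)=210, T(4)=-502, T(5)=1214, T(6)=-2930, T(7)=7074, T(8)=-17078, T(9)=41230, T(10)=-99538, T(11)=240306; answer 240306

240306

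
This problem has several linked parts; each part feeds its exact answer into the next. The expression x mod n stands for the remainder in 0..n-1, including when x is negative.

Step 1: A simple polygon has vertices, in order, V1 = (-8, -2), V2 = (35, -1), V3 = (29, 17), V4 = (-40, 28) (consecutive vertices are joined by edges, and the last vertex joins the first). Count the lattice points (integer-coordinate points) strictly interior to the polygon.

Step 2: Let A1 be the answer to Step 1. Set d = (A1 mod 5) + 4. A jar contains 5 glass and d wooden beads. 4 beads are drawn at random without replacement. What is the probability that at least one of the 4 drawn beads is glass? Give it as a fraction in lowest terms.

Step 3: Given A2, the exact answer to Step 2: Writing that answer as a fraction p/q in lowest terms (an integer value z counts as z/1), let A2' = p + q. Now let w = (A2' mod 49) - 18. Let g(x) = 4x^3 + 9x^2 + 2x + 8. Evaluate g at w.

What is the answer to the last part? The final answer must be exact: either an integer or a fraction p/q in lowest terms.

-5632

Step 1: cross terms: (-8*-1 - 35*-2)=78, (35*17 - 29*-1)=624, (29*28 - -40*17)=1492, (-40*-2 - -8*28)=304; twice the area = |2498| = 2498; area = 1249; boundary points = 1 + 6 + 1 + 2 = 10; strictly interior points = area - boundary/2 + 1 = 1245; answer 1245
Step 2: A1 = 1245; d = 4; total draws C(9,4) = 126; complement C(4,4) = 1; favorable 126 - 1 = 125; P = 125/126; answer 125/126
Step 3: A2 = 125/126; threaded value p + q = 251; w = -12; 4*(-12)^3 + 9*(-12)^2 + 2*(-12)^1 + 8 = (-6912) + (1296) + (-24) + (8) = -5632; answer -5632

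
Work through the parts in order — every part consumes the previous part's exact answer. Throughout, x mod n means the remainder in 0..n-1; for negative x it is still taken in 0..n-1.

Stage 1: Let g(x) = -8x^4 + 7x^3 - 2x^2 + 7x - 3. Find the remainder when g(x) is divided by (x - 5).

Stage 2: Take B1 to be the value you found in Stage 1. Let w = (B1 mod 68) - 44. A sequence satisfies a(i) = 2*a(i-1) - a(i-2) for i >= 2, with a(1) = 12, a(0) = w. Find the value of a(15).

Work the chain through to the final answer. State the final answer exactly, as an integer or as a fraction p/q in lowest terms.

Stage 1: remainder = value at the root: -8*(5)^4 + 7*(5)^3 - 2*(5)^2 + 7*(5)^1 - 3 = (-5000) + (875) + (-50) + (35) + (-3) = -4143; answer -4143
Stage 2: B1 = -4143; w = -39; a(2) = 2*(12) - 1*(-39) = 63; iterating: a(2)=63, a(3)=114, a(4)=165, a(5)=216, a(6)=267, a(7)=318, a(8)=369, a(9)=420, a(10)=471, a(11)=522, a(12)=573, a(13)=624, a(14)=675, a(15)=726; answer 726

726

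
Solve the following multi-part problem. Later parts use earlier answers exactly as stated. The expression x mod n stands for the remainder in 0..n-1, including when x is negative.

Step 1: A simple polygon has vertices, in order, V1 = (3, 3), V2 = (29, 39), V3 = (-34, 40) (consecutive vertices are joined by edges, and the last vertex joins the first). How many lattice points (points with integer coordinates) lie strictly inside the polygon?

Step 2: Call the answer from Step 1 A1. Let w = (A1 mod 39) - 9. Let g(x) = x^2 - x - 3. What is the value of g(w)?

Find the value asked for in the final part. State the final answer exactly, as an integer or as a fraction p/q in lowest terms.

699

Step 1: cross terms: (3*39 - 29*3)=30, (29*40 - -34*39)=2486, (-34*3 - 3*40)=-222; twice the area = |2294| = 2294; area = 1147; boundary points = 2 + 1 + 37 = 40; strictly interior points = area - boundary/2 + 1 = 1128; answer 1128
Step 2: A1 = 1128; w = 27; 1*(27)^2 - 1*(27)^1 - 3 = (729) + (-27) + (-3) = 699; answer 699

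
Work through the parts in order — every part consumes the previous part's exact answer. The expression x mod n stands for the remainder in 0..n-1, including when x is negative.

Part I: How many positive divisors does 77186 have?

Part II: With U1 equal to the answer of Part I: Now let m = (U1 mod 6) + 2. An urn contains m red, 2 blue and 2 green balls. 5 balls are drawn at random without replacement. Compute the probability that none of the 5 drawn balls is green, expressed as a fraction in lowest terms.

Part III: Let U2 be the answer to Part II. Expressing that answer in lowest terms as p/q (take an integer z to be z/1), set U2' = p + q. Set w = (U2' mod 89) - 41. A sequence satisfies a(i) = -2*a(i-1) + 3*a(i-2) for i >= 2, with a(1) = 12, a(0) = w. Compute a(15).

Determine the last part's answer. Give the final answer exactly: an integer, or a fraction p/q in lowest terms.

Part I: 77186 = 2 * 38593; number of divisors = (1+1) * (1+1) = 4; answer 4
Part II: U1 = 4; m = 6; total draws C(10,5) = 252; favorable C(8,5) = 56; P = 2/9; answer 2/9
Part III: U2 = 2/9; threaded value p + q = 11; w = -30; a(2) = -2*(12) + 3*(-30) = -114; iterating: a(2)=-114, a(3)=264, a(4)=-870, a(5)=2532, a(6)=-7674, a(7)=22944, a(8)=-68910, a(9)=206652, a(10)=-620034, a(11)=1860024, a(12)=-5580150, a(13)=16740372, a(14)=-50221194, a(15)=150663504; answer 150663504

150663504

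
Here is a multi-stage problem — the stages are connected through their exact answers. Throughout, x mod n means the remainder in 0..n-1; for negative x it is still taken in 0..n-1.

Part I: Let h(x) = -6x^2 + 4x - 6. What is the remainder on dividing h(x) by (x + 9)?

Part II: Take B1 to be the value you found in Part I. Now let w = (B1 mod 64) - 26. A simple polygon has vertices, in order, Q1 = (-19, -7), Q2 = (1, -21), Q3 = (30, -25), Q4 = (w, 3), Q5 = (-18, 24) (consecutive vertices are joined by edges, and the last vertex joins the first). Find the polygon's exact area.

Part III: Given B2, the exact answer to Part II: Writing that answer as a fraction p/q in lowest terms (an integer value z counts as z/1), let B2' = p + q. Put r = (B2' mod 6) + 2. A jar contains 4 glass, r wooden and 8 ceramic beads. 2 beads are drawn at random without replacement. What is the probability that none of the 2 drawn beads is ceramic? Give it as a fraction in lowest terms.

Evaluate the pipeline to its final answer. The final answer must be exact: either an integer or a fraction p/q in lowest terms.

9/34

Part I: remainder = value at the root: -6*(-9)^2 + 4*(-9)^1 - 6 = (-486) + (-36) + (-6) = -528; answer -528
Part II: B1 = -528; w = 22; cross terms: (-19*-21 - 1*-7)=406, (1*-25 - 30*-21)=605, (30*3 - 22*-25)=640, (22*24 - -18*3)=582, (-18*-7 - -19*24)=582; twice the area = |2815| = 2815; area = 2815/2; answer 2815/2
Part III: B2 = 2815/2; threaded value p + q = 2817; r = 5; total draws C(17,2) = 136; favorable C(9,2) = 36; P = 9/34; answer 9/34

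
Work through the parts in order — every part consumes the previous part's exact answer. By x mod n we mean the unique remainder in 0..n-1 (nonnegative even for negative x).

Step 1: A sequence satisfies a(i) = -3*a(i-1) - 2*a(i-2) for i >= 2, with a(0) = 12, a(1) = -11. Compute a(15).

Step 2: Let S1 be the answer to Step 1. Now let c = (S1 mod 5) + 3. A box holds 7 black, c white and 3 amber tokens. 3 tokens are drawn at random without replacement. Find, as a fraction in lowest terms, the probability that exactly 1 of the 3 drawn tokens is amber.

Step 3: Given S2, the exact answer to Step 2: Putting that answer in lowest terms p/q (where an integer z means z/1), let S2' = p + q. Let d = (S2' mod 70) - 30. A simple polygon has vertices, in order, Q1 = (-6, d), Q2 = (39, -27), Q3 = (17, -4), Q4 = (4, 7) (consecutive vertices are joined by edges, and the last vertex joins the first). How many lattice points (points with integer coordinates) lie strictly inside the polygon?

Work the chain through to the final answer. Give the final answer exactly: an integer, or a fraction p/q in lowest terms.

Step 1: a(2) = -3*(-11) - 2*(12) = 9; iterating: a(2)=9, a(3)=-5, a(4)=-3, a(5)=19, a(6)=-51, a(7)=115, a(8)=-243, a(9)=499, a(10)=-1011, a(11)=2035, a(12)=-4083, a(13)=8179, a(14)=-16371, a(15)=32755; answer 32755
Step 2: S1 = 32755; c = 3; total draws C(13,3) = 286; favorable C(3,1)*C(10,2) = 135; P = 135/286; answer 135/286
Step 3: S2 = 135/286; threaded value p + q = 421; d = -29; cross terms: (-6*-27 - 39*-29)=1293, (39*-4 - 17*-27)=303, (17*7 - 4*-4)=135, (4*-29 - -6*7)=-74; twice the area = |1657| = 1657; area = 1657/2; boundary points = 1 + 1 + 1 + 2 = 5; strictly interior points = area - boundary/2 + 1 = 827; answer 827

827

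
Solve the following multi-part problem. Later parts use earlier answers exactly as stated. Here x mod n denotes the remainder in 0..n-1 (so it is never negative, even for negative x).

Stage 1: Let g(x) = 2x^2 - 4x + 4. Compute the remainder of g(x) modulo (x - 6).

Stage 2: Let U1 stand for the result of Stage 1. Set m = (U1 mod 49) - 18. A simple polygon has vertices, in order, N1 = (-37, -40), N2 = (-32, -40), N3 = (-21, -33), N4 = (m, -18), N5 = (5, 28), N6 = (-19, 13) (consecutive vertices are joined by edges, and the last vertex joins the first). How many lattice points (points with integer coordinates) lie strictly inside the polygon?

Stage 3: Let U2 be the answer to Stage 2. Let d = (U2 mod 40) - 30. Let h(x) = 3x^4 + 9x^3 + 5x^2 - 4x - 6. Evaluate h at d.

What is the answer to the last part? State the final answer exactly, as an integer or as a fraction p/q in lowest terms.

66801

Stage 1: remainder = value at the root: 2*(6)^2 - 4*(6)^1 + 4 = (72) + (-24) + (4) = 52; answer 52
Stage 2: U1 = 52; m = -15; cross terms: (-37*-40 - -32*-40)=200, (-32*-33 - -21*-40)=216, (-21*-18 - -15*-33)=-117, (-15*28 - 5*-18)=-330, (5*13 - -19*28)=597, (-19*-40 - -37*13)=1241; twice the area = |1807| = 1807; area = 1807/2; boundary points = 5 + 1 + 3 + 2 + 3 + 1 = 15; strictly interior points = area - boundary/2 + 1 = 897; answer 897
Stage 3: U2 = 897; d = -13; 3*(-13)^4 + 9*(-13)^3 + 5*(-13)^2 - 4*(-13)^1 - 6 = (85683) + (-19773) + (845) + (52) + (-6) = 66801; answer 66801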